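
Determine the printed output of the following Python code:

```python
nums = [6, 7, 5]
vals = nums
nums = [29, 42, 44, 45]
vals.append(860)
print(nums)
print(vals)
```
[29, 42, 44, 45]
[6, 7, 5, 860]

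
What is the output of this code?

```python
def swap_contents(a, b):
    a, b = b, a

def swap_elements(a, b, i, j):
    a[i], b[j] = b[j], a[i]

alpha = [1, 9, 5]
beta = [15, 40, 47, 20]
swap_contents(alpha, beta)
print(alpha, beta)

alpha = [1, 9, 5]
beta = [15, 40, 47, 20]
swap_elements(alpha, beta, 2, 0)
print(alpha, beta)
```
[1, 9, 5] [15, 40, 47, 20]
[1, 9, 15] [5, 40, 47, 20]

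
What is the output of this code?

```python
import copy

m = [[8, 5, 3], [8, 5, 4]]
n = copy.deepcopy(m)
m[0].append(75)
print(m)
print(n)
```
[[8, 5, 3, 75], [8, 5, 4]]
[[8, 5, 3], [8, 5, 4]]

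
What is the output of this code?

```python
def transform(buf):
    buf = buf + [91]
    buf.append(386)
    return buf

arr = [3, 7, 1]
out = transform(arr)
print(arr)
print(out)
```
[3, 7, 1]
[3, 7, 1, 91, 386]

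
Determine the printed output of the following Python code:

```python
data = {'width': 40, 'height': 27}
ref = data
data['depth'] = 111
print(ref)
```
{'width': 40, 'height': 27, 'depth': 111}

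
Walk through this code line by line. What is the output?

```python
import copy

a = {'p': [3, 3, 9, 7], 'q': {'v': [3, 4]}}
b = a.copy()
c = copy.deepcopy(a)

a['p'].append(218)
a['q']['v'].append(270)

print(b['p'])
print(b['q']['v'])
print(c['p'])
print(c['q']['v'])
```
[3, 3, 9, 7, 218]
[3, 4, 270]
[3, 3, 9, 7]
[3, 4]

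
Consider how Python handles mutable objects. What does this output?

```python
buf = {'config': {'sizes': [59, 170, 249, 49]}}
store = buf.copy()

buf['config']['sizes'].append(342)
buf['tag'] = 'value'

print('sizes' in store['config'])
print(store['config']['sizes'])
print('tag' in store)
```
True
[59, 170, 249, 49, 342]
False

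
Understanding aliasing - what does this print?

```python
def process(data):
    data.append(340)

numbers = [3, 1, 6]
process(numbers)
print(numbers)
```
[3, 1, 6, 340]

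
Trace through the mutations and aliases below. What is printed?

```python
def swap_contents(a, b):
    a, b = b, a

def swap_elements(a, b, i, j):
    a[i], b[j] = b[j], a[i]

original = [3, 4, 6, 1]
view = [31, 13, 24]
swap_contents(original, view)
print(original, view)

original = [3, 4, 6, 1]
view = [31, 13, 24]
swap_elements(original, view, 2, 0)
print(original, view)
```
[3, 4, 6, 1] [31, 13, 24]
[3, 4, 31, 1] [6, 13, 24]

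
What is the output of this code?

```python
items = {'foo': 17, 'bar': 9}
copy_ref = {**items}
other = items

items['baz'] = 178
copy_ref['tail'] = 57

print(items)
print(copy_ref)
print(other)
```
{'foo': 17, 'bar': 9, 'baz': 178}
{'foo': 17, 'bar': 9, 'tail': 57}
{'foo': 17, 'bar': 9, 'baz': 178}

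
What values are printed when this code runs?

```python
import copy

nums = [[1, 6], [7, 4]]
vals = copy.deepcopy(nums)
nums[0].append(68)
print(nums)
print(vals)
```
[[1, 6, 68], [7, 4]]
[[1, 6], [7, 4]]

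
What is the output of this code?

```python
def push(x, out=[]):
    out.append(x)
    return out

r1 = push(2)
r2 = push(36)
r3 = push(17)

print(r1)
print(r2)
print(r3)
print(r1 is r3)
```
[2, 36, 17]
[2, 36, 17]
[2, 36, 17]
True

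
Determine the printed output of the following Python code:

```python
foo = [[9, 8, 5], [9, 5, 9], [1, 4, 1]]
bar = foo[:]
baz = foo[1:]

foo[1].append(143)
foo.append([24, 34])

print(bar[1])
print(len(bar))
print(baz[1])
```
[9, 5, 9, 143]
3
[1, 4, 1]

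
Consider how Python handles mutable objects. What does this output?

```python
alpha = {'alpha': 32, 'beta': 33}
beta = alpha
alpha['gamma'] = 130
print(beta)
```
{'alpha': 32, 'beta': 33, 'gamma': 130}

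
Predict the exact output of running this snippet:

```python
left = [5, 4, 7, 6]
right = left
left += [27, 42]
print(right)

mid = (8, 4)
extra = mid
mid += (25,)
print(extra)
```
[5, 4, 7, 6, 27, 42]
(8, 4)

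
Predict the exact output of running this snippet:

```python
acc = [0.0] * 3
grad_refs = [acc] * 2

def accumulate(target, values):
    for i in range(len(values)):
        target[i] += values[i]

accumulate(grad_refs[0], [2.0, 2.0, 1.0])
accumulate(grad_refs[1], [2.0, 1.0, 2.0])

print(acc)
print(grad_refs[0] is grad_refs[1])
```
[4.0, 3.0, 3.0]
True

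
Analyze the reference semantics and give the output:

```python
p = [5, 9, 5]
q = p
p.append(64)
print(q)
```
[5, 9, 5, 64]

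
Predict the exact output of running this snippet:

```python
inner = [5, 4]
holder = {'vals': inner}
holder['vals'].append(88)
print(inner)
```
[5, 4, 88]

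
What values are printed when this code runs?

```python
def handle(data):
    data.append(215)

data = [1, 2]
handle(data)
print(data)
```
[1, 2, 215]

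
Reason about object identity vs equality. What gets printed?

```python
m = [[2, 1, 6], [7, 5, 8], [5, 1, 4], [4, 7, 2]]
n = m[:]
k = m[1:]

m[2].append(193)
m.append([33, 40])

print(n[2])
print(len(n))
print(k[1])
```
[5, 1, 4, 193]
4
[5, 1, 4, 193]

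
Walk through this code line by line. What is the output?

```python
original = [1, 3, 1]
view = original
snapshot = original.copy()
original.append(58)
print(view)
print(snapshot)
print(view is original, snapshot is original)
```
[1, 3, 1, 58]
[1, 3, 1]
True False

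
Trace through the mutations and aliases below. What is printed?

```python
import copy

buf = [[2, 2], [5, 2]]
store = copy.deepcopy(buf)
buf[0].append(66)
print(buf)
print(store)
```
[[2, 2, 66], [5, 2]]
[[2, 2], [5, 2]]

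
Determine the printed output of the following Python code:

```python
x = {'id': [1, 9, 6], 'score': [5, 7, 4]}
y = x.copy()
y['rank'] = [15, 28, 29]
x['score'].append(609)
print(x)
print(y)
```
{'id': [1, 9, 6], 'score': [5, 7, 4, 609]}
{'id': [1, 9, 6], 'score': [5, 7, 4, 609], 'rank': [15, 28, 29]}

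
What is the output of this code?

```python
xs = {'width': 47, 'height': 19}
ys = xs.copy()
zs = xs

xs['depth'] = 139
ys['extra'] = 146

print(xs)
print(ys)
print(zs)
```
{'width': 47, 'height': 19, 'depth': 139}
{'width': 47, 'height': 19, 'extra': 146}
{'width': 47, 'height': 19, 'depth': 139}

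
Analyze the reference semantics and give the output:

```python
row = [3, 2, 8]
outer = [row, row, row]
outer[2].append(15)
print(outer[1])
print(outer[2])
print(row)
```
[3, 2, 8, 15]
[3, 2, 8, 15]
[3, 2, 8, 15]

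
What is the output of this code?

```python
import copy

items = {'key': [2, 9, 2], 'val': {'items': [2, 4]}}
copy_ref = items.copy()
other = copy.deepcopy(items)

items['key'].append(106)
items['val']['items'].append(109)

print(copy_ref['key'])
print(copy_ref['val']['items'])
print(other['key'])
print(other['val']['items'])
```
[2, 9, 2, 106]
[2, 4, 109]
[2, 9, 2]
[2, 4]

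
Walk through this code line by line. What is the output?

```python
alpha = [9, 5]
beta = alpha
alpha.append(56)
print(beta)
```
[9, 5, 56]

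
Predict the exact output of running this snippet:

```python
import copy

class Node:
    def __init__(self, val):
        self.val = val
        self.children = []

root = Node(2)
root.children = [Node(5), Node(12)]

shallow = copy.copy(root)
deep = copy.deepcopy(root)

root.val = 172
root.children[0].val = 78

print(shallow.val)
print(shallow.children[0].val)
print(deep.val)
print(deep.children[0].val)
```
2
78
2
5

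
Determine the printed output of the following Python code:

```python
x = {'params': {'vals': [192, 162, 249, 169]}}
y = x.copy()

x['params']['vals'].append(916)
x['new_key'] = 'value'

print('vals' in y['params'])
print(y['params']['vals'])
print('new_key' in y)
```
True
[192, 162, 249, 169, 916]
False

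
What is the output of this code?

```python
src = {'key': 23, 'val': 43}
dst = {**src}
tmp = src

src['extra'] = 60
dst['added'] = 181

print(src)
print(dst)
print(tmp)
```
{'key': 23, 'val': 43, 'extra': 60}
{'key': 23, 'val': 43, 'added': 181}
{'key': 23, 'val': 43, 'extra': 60}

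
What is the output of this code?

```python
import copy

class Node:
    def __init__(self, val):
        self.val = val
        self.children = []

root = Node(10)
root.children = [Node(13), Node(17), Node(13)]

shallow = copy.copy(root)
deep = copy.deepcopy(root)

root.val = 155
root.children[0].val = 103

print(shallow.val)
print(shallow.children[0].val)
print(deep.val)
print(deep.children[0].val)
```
10
103
10
13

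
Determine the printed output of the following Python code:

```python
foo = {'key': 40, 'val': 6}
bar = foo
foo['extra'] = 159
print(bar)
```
{'key': 40, 'val': 6, 'extra': 159}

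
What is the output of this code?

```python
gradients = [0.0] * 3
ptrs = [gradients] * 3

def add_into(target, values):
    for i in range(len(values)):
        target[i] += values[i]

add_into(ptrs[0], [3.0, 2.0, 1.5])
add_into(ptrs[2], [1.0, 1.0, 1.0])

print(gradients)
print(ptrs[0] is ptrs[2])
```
[4.0, 3.0, 2.5]
True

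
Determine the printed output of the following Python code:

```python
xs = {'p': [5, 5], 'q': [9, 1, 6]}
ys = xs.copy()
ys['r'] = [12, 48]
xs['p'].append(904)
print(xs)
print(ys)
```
{'p': [5, 5, 904], 'q': [9, 1, 6]}
{'p': [5, 5, 904], 'q': [9, 1, 6], 'r': [12, 48]}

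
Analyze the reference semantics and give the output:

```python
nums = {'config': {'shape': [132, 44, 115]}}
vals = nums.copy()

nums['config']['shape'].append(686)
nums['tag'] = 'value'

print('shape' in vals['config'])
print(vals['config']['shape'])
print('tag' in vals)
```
True
[132, 44, 115, 686]
False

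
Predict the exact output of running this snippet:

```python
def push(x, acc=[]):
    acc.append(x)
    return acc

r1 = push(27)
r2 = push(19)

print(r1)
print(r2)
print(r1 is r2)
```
[27, 19]
[27, 19]
True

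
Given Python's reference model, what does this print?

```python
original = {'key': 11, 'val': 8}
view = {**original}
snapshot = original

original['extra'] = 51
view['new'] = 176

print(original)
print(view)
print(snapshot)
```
{'key': 11, 'val': 8, 'extra': 51}
{'key': 11, 'val': 8, 'new': 176}
{'key': 11, 'val': 8, 'extra': 51}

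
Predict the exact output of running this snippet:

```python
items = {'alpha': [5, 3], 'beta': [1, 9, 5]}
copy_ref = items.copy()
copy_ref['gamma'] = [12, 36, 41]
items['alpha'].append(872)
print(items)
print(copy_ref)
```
{'alpha': [5, 3, 872], 'beta': [1, 9, 5]}
{'alpha': [5, 3, 872], 'beta': [1, 9, 5], 'gamma': [12, 36, 41]}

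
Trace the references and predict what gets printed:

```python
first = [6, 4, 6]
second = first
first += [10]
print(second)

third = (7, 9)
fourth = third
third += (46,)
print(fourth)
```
[6, 4, 6, 10]
(7, 9)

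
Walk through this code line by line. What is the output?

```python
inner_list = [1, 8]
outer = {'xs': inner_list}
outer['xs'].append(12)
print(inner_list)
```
[1, 8, 12]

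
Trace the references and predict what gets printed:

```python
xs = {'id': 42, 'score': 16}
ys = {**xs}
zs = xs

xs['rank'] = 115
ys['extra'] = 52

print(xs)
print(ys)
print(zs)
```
{'id': 42, 'score': 16, 'rank': 115}
{'id': 42, 'score': 16, 'extra': 52}
{'id': 42, 'score': 16, 'rank': 115}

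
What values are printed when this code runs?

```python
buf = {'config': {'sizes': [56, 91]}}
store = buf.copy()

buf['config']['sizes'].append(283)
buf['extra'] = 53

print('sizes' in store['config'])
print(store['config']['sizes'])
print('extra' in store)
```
True
[56, 91, 283]
False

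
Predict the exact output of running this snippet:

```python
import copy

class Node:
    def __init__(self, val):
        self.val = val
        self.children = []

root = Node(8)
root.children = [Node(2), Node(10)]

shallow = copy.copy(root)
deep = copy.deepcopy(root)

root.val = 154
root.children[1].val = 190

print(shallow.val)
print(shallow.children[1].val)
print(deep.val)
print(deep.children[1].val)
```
8
190
8
10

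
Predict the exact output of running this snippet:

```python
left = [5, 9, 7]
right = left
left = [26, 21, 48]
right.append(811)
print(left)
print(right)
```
[26, 21, 48]
[5, 9, 7, 811]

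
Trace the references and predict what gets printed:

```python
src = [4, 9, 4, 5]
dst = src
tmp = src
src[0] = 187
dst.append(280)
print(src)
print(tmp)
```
[187, 9, 4, 5, 280]
[187, 9, 4, 5, 280]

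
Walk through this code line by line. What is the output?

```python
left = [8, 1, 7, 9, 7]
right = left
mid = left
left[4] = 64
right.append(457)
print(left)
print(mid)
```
[8, 1, 7, 9, 64, 457]
[8, 1, 7, 9, 64, 457]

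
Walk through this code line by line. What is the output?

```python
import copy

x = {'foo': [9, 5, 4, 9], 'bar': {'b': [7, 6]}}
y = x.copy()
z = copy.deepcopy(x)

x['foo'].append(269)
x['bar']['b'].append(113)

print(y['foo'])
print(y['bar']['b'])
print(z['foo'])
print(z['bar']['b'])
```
[9, 5, 4, 9, 269]
[7, 6, 113]
[9, 5, 4, 9]
[7, 6]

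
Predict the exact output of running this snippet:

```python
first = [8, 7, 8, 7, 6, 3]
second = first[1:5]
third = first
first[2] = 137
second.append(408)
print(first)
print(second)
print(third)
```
[8, 7, 137, 7, 6, 3]
[7, 8, 7, 6, 408]
[8, 7, 137, 7, 6, 3]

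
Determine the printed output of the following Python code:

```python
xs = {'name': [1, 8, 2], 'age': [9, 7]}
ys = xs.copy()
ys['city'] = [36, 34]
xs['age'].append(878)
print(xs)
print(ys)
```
{'name': [1, 8, 2], 'age': [9, 7, 878]}
{'name': [1, 8, 2], 'age': [9, 7, 878], 'city': [36, 34]}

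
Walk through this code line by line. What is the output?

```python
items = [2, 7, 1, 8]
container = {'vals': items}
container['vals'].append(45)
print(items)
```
[2, 7, 1, 8, 45]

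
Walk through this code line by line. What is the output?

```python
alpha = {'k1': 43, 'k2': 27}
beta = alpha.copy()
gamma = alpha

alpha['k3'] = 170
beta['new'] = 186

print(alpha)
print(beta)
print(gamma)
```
{'k1': 43, 'k2': 27, 'k3': 170}
{'k1': 43, 'k2': 27, 'new': 186}
{'k1': 43, 'k2': 27, 'k3': 170}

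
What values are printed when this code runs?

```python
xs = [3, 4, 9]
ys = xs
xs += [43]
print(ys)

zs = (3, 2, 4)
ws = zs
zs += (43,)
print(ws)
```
[3, 4, 9, 43]
(3, 2, 4)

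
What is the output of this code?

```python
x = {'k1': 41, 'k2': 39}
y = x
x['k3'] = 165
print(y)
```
{'k1': 41, 'k2': 39, 'k3': 165}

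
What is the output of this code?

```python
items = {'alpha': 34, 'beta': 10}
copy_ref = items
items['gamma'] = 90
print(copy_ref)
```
{'alpha': 34, 'beta': 10, 'gamma': 90}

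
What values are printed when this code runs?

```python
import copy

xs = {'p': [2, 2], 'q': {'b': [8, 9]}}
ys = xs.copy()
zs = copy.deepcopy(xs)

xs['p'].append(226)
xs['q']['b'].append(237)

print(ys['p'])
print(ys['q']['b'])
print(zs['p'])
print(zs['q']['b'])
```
[2, 2, 226]
[8, 9, 237]
[2, 2]
[8, 9]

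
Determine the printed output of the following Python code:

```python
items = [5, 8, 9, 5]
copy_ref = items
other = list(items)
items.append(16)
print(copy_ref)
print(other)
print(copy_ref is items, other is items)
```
[5, 8, 9, 5, 16]
[5, 8, 9, 5]
True False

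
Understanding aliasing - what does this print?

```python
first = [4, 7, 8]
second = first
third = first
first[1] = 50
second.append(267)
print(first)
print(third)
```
[4, 50, 8, 267]
[4, 50, 8, 267]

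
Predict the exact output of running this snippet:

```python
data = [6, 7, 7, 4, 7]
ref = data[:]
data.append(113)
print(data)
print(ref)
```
[6, 7, 7, 4, 7, 113]
[6, 7, 7, 4, 7]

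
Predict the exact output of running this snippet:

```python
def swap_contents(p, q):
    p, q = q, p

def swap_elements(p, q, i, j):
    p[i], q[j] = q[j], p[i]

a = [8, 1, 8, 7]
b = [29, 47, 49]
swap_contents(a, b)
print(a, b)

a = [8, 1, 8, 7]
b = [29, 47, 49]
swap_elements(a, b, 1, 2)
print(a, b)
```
[8, 1, 8, 7] [29, 47, 49]
[8, 49, 8, 7] [29, 47, 1]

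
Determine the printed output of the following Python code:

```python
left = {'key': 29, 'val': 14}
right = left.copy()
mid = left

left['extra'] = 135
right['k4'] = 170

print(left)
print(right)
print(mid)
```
{'key': 29, 'val': 14, 'extra': 135}
{'key': 29, 'val': 14, 'k4': 170}
{'key': 29, 'val': 14, 'extra': 135}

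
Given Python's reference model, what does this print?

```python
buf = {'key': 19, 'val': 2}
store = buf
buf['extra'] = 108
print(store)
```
{'key': 19, 'val': 2, 'extra': 108}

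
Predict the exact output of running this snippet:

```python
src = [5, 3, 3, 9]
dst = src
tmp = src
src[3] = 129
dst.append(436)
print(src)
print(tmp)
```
[5, 3, 3, 129, 436]
[5, 3, 3, 129, 436]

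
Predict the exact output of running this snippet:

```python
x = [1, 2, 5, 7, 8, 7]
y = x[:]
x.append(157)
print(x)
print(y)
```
[1, 2, 5, 7, 8, 7, 157]
[1, 2, 5, 7, 8, 7]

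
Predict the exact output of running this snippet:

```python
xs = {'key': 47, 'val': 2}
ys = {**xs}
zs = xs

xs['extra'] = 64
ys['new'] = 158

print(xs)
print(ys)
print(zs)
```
{'key': 47, 'val': 2, 'extra': 64}
{'key': 47, 'val': 2, 'new': 158}
{'key': 47, 'val': 2, 'extra': 64}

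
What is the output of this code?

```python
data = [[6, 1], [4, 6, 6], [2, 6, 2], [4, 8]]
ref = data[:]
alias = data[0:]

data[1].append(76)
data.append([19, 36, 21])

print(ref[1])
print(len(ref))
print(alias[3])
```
[4, 6, 6, 76]
4
[4, 8]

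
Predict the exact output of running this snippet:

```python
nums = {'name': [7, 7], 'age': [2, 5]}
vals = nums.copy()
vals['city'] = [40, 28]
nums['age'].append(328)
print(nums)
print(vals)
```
{'name': [7, 7], 'age': [2, 5, 328]}
{'name': [7, 7], 'age': [2, 5, 328], 'city': [40, 28]}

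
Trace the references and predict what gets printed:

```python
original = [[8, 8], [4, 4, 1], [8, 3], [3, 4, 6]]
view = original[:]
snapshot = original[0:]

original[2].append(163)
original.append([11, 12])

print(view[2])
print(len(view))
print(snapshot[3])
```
[8, 3, 163]
4
[3, 4, 6]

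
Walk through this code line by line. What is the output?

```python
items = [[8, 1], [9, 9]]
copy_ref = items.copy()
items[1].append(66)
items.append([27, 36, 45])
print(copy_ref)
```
[[8, 1], [9, 9, 66]]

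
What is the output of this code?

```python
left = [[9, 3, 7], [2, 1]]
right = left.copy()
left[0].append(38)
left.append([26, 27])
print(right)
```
[[9, 3, 7, 38], [2, 1]]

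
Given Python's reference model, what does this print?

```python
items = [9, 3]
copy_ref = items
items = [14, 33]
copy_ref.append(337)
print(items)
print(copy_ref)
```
[14, 33]
[9, 3, 337]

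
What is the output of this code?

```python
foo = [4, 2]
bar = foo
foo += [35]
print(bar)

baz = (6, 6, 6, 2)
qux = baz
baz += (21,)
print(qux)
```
[4, 2, 35]
(6, 6, 6, 2)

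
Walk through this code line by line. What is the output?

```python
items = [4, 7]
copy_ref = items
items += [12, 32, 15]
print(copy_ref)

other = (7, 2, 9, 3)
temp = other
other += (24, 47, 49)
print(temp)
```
[4, 7, 12, 32, 15]
(7, 2, 9, 3)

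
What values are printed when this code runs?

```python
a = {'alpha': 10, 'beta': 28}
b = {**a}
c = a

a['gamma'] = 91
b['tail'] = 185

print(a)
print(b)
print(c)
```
{'alpha': 10, 'beta': 28, 'gamma': 91}
{'alpha': 10, 'beta': 28, 'tail': 185}
{'alpha': 10, 'beta': 28, 'gamma': 91}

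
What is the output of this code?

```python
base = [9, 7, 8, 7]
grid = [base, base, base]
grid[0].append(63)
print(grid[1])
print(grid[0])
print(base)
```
[9, 7, 8, 7, 63]
[9, 7, 8, 7, 63]
[9, 7, 8, 7, 63]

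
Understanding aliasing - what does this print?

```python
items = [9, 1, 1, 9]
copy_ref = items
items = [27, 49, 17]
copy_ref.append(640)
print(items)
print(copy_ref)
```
[27, 49, 17]
[9, 1, 1, 9, 640]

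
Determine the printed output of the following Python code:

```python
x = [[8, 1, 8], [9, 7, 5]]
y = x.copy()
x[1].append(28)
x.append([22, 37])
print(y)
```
[[8, 1, 8], [9, 7, 5, 28]]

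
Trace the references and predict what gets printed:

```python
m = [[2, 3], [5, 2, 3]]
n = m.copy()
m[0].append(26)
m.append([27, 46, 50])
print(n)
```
[[2, 3, 26], [5, 2, 3]]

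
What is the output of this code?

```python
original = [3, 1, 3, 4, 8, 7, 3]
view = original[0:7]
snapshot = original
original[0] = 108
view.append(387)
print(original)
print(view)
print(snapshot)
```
[108, 1, 3, 4, 8, 7, 3]
[3, 1, 3, 4, 8, 7, 3, 387]
[108, 1, 3, 4, 8, 7, 3]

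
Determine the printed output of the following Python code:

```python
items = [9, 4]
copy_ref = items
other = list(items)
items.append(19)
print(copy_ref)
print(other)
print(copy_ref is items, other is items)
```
[9, 4, 19]
[9, 4]
True False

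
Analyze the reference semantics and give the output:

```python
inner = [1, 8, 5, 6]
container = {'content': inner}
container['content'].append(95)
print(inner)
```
[1, 8, 5, 6, 95]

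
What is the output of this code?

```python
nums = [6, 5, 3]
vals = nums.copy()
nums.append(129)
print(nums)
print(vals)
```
[6, 5, 3, 129]
[6, 5, 3]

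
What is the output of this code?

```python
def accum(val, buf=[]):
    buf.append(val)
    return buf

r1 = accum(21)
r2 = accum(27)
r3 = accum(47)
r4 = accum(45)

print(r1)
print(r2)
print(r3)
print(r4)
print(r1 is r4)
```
[21, 27, 47, 45]
[21, 27, 47, 45]
[21, 27, 47, 45]
[21, 27, 47, 45]
True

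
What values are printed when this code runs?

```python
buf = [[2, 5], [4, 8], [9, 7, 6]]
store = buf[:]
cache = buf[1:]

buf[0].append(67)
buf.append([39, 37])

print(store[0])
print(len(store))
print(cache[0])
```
[2, 5, 67]
3
[4, 8]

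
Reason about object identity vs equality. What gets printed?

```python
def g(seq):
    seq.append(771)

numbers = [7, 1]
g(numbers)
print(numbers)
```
[7, 1, 771]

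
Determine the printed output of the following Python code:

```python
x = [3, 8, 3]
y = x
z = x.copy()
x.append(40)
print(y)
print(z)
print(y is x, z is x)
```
[3, 8, 3, 40]
[3, 8, 3]
True False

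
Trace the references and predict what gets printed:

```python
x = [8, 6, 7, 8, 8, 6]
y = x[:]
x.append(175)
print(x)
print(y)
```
[8, 6, 7, 8, 8, 6, 175]
[8, 6, 7, 8, 8, 6]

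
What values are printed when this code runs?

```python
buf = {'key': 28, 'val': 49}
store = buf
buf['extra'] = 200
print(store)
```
{'key': 28, 'val': 49, 'extra': 200}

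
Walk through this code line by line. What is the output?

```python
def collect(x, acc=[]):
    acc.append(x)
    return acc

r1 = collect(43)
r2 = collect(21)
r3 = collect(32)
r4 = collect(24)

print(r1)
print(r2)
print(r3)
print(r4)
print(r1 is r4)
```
[43, 21, 32, 24]
[43, 21, 32, 24]
[43, 21, 32, 24]
[43, 21, 32, 24]
True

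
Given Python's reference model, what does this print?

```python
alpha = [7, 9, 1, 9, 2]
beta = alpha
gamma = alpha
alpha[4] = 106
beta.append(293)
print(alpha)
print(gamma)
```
[7, 9, 1, 9, 106, 293]
[7, 9, 1, 9, 106, 293]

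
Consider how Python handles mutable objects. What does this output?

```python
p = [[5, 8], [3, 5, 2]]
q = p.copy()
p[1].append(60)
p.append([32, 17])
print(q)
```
[[5, 8], [3, 5, 2, 60]]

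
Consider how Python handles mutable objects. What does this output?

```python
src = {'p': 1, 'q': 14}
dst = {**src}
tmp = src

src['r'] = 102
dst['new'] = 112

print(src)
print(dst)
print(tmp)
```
{'p': 1, 'q': 14, 'r': 102}
{'p': 1, 'q': 14, 'new': 112}
{'p': 1, 'q': 14, 'r': 102}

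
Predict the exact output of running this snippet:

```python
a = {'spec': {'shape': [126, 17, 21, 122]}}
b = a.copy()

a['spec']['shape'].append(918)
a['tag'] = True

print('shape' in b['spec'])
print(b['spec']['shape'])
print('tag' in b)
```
True
[126, 17, 21, 122, 918]
False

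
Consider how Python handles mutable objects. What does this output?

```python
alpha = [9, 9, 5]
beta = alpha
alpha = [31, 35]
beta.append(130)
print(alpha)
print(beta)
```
[31, 35]
[9, 9, 5, 130]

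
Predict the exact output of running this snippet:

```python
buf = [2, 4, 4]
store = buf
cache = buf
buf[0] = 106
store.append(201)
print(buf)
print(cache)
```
[106, 4, 4, 201]
[106, 4, 4, 201]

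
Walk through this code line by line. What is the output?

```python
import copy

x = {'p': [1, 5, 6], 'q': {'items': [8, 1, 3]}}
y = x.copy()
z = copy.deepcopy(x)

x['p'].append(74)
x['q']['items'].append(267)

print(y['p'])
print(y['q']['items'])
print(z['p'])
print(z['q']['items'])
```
[1, 5, 6, 74]
[8, 1, 3, 267]
[1, 5, 6]
[8, 1, 3]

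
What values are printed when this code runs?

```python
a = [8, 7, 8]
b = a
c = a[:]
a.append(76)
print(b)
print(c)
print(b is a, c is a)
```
[8, 7, 8, 76]
[8, 7, 8]
True False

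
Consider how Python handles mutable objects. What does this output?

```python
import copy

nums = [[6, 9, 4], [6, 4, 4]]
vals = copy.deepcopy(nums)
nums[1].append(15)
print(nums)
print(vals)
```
[[6, 9, 4], [6, 4, 4, 15]]
[[6, 9, 4], [6, 4, 4]]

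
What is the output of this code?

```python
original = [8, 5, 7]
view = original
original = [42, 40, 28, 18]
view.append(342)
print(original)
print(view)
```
[42, 40, 28, 18]
[8, 5, 7, 342]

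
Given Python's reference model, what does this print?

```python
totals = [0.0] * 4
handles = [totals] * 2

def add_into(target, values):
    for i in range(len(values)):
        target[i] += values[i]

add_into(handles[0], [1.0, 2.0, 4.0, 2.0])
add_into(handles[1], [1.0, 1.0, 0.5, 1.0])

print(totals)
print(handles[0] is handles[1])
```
[2.0, 3.0, 4.5, 3.0]
True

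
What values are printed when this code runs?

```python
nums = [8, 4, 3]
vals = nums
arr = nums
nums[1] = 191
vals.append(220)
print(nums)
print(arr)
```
[8, 191, 3, 220]
[8, 191, 3, 220]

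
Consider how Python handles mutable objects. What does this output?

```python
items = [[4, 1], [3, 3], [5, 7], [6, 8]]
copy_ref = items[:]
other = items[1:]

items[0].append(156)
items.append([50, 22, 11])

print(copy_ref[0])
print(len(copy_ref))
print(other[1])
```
[4, 1, 156]
4
[5, 7]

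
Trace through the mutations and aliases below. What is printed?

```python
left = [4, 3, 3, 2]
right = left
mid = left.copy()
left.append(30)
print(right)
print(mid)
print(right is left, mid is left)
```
[4, 3, 3, 2, 30]
[4, 3, 3, 2]
True False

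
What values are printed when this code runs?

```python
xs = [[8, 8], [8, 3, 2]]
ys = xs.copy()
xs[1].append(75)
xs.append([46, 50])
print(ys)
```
[[8, 8], [8, 3, 2, 75]]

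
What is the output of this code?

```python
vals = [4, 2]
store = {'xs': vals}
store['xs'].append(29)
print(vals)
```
[4, 2, 29]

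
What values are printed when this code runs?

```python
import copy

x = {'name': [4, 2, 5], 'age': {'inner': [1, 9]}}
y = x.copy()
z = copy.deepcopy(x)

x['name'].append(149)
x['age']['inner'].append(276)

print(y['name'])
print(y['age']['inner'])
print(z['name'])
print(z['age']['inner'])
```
[4, 2, 5, 149]
[1, 9, 276]
[4, 2, 5]
[1, 9]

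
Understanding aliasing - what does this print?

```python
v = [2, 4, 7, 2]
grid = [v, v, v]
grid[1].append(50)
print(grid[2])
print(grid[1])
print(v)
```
[2, 4, 7, 2, 50]
[2, 4, 7, 2, 50]
[2, 4, 7, 2, 50]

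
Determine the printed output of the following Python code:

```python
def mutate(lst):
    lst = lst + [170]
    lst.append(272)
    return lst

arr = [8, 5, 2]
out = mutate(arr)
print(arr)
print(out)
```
[8, 5, 2]
[8, 5, 2, 170, 272]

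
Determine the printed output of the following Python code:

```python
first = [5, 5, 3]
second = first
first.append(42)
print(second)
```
[5, 5, 3, 42]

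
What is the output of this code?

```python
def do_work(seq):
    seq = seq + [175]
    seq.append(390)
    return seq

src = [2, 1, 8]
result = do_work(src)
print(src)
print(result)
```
[2, 1, 8]
[2, 1, 8, 175, 390]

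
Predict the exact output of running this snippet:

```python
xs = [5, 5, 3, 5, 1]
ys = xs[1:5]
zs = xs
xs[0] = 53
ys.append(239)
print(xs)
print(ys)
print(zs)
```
[53, 5, 3, 5, 1]
[5, 3, 5, 1, 239]
[53, 5, 3, 5, 1]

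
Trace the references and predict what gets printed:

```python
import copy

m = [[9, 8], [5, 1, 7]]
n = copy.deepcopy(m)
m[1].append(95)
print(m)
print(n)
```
[[9, 8], [5, 1, 7, 95]]
[[9, 8], [5, 1, 7]]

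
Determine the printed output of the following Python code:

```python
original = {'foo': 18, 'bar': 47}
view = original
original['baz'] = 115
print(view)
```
{'foo': 18, 'bar': 47, 'baz': 115}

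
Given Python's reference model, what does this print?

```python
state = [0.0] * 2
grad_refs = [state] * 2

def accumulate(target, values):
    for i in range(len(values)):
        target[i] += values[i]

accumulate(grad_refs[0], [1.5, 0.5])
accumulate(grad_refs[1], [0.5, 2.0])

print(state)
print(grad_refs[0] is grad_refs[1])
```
[2.0, 2.5]
True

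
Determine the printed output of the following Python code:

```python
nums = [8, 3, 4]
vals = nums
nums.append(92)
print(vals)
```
[8, 3, 4, 92]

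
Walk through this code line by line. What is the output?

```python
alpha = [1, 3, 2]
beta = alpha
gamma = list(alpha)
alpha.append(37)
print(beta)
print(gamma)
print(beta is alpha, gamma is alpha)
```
[1, 3, 2, 37]
[1, 3, 2]
True False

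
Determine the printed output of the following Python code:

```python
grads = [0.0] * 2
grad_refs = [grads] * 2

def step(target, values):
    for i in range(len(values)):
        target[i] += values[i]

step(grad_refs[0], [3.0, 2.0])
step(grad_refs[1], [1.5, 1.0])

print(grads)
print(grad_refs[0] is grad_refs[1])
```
[4.5, 3.0]
True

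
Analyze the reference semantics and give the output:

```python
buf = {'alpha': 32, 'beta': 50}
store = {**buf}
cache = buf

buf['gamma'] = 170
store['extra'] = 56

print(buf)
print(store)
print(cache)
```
{'alpha': 32, 'beta': 50, 'gamma': 170}
{'alpha': 32, 'beta': 50, 'extra': 56}
{'alpha': 32, 'beta': 50, 'gamma': 170}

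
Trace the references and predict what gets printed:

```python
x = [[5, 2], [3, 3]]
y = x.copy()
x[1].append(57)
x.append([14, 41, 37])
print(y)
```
[[5, 2], [3, 3, 57]]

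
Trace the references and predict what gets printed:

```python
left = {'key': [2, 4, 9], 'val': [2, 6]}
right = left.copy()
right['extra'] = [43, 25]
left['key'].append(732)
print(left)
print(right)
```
{'key': [2, 4, 9, 732], 'val': [2, 6]}
{'key': [2, 4, 9, 732], 'val': [2, 6], 'extra': [43, 25]}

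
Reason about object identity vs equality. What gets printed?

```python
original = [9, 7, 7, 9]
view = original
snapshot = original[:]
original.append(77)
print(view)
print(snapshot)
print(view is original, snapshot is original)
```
[9, 7, 7, 9, 77]
[9, 7, 7, 9]
True False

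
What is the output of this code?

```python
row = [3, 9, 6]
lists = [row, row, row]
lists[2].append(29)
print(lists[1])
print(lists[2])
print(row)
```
[3, 9, 6, 29]
[3, 9, 6, 29]
[3, 9, 6, 29]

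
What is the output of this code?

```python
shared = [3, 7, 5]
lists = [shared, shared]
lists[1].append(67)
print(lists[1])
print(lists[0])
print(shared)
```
[3, 7, 5, 67]
[3, 7, 5, 67]
[3, 7, 5, 67]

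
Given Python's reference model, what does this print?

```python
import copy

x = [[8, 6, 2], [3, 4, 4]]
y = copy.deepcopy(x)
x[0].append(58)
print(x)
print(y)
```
[[8, 6, 2, 58], [3, 4, 4]]
[[8, 6, 2], [3, 4, 4]]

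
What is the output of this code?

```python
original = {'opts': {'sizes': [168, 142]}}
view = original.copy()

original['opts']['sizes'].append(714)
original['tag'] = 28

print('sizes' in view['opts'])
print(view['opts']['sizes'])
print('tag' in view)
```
True
[168, 142, 714]
False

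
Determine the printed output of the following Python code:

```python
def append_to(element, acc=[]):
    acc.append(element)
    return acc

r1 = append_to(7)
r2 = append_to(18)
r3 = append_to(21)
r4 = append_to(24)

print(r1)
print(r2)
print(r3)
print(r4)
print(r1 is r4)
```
[7, 18, 21, 24]
[7, 18, 21, 24]
[7, 18, 21, 24]
[7, 18, 21, 24]
True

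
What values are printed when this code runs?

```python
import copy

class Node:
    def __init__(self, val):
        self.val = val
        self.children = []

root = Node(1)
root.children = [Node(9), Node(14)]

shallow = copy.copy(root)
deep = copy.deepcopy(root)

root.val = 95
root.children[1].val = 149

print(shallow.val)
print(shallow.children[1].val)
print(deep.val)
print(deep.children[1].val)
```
1
149
1
14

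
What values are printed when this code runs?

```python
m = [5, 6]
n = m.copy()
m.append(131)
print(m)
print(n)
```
[5, 6, 131]
[5, 6]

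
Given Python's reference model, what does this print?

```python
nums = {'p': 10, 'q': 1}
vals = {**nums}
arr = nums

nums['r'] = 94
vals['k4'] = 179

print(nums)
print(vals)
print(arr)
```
{'p': 10, 'q': 1, 'r': 94}
{'p': 10, 'q': 1, 'k4': 179}
{'p': 10, 'q': 1, 'r': 94}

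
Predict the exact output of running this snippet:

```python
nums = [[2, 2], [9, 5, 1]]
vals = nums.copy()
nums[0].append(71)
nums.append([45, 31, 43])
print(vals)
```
[[2, 2, 71], [9, 5, 1]]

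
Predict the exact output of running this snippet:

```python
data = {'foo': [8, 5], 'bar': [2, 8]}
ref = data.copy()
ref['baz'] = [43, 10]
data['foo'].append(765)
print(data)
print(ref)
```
{'foo': [8, 5, 765], 'bar': [2, 8]}
{'foo': [8, 5, 765], 'bar': [2, 8], 'baz': [43, 10]}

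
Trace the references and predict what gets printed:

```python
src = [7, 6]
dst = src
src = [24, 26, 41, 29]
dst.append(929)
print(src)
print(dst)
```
[24, 26, 41, 29]
[7, 6, 929]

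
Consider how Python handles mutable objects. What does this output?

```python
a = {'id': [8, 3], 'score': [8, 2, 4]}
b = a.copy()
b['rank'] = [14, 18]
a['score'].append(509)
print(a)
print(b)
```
{'id': [8, 3], 'score': [8, 2, 4, 509]}
{'id': [8, 3], 'score': [8, 2, 4, 509], 'rank': [14, 18]}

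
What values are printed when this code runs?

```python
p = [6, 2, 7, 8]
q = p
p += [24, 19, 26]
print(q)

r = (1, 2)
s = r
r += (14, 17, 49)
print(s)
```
[6, 2, 7, 8, 24, 19, 26]
(1, 2)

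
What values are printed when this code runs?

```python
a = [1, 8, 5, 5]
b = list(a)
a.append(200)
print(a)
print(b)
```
[1, 8, 5, 5, 200]
[1, 8, 5, 5]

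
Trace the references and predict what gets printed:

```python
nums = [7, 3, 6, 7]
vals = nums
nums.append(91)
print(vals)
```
[7, 3, 6, 7, 91]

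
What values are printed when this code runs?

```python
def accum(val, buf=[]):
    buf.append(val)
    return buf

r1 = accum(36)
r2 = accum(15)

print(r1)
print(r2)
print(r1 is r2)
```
[36, 15]
[36, 15]
True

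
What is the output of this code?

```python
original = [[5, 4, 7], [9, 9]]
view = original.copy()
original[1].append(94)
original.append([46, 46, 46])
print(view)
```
[[5, 4, 7], [9, 9, 94]]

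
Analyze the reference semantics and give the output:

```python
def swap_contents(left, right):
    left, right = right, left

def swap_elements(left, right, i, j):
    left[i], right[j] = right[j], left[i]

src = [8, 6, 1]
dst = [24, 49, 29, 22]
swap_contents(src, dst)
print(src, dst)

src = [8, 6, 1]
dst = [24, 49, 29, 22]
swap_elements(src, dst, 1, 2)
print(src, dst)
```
[8, 6, 1] [24, 49, 29, 22]
[8, 29, 1] [24, 49, 6, 22]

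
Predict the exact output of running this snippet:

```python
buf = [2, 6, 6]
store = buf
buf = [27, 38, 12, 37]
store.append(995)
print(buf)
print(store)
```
[27, 38, 12, 37]
[2, 6, 6, 995]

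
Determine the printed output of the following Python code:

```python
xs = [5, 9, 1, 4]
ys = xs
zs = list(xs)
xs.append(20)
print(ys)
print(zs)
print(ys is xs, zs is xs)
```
[5, 9, 1, 4, 20]
[5, 9, 1, 4]
True False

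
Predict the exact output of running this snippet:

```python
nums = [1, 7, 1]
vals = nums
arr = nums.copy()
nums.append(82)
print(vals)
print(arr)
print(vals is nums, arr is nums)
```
[1, 7, 1, 82]
[1, 7, 1]
True False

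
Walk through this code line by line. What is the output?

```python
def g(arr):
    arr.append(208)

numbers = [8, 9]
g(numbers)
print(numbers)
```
[8, 9, 208]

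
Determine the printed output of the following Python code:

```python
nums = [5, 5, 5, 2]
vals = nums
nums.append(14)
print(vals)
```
[5, 5, 5, 2, 14]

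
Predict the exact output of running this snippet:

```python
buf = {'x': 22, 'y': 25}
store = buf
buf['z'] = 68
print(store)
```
{'x': 22, 'y': 25, 'z': 68}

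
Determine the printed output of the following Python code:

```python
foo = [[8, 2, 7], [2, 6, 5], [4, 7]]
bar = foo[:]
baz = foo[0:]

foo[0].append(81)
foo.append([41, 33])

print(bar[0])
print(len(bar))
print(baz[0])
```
[8, 2, 7, 81]
3
[8, 2, 7, 81]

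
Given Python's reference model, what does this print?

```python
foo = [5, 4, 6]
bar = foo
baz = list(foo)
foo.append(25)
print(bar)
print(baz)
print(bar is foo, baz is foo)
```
[5, 4, 6, 25]
[5, 4, 6]
True False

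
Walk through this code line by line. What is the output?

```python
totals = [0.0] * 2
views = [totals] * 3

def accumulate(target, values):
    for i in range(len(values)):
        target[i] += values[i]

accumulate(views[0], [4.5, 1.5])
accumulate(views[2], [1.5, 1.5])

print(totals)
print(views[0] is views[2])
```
[6.0, 3.0]
True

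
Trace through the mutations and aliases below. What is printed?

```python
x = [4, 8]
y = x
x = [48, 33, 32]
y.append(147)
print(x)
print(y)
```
[48, 33, 32]
[4, 8, 147]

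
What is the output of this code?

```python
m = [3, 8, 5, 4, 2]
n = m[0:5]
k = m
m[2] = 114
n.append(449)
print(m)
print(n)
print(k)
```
[3, 8, 114, 4, 2]
[3, 8, 5, 4, 2, 449]
[3, 8, 114, 4, 2]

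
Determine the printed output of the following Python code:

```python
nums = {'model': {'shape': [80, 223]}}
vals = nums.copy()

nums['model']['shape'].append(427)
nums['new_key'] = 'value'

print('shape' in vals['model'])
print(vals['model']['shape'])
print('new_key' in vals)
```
True
[80, 223, 427]
False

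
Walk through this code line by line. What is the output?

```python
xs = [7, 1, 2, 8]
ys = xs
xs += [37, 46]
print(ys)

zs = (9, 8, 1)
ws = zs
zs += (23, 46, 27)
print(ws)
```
[7, 1, 2, 8, 37, 46]
(9, 8, 1)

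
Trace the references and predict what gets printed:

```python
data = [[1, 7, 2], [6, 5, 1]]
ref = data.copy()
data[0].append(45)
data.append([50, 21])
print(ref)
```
[[1, 7, 2, 45], [6, 5, 1]]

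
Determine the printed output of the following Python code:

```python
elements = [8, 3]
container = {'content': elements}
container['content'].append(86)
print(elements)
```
[8, 3, 86]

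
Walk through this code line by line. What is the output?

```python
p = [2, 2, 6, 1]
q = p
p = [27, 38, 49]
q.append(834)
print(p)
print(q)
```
[27, 38, 49]
[2, 2, 6, 1, 834]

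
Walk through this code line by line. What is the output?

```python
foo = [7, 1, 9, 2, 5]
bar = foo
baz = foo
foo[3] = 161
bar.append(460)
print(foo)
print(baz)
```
[7, 1, 9, 161, 5, 460]
[7, 1, 9, 161, 5, 460]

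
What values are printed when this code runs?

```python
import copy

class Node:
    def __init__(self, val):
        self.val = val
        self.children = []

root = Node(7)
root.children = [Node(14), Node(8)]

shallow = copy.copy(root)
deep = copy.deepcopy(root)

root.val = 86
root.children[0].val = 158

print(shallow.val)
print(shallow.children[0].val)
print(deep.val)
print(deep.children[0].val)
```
7
158
7
14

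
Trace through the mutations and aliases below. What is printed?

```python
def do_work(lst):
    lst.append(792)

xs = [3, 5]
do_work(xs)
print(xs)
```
[3, 5, 792]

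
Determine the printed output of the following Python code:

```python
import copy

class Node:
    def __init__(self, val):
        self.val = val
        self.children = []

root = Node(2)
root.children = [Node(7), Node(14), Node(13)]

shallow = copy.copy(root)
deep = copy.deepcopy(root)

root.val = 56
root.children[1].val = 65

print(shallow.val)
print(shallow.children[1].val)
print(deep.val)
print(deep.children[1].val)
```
2
65
2
14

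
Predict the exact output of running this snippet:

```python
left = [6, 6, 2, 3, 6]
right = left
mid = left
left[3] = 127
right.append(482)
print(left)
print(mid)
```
[6, 6, 2, 127, 6, 482]
[6, 6, 2, 127, 6, 482]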